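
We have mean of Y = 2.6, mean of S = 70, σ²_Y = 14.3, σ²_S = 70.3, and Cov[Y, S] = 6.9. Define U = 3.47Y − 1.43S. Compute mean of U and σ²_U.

mean of U = 3.47·mean of Y + (-1.43)·mean of S = 3.47·2.6 + (-1.43)·70 = -91.078.
σ²_U = a²·σ²_Y + b²·σ²_S + 2ab·Cov[Y, S] with a = 3.47, b = -1.43.
= 3.47²·14.3 + (-1.43)²·70.3 + 2·3.47·(-1.43)·6.9
= 172.18487 + 143.75647 + (-68.47698) = 247.46436.

mean of U = -91.078, σ²_U = 247.46436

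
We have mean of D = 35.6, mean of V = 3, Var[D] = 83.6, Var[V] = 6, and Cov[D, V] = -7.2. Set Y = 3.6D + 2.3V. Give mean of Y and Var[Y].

mean of Y = 135.06, Var[Y] = 995.964

mean of Y = 3.6·mean of D + 2.3·mean of V = 3.6·35.6 + 2.3·3 = 135.06.
Var[Y] = a²·Var[D] + b²·Var[V] + 2ab·Cov[D, V] with a = 3.6, b = 2.3.
= 3.6²·83.6 + 2.3²·6 + 2·3.6·2.3·(-7.2)
= 1083.456 + 31.74 + (-119.232) = 995.964.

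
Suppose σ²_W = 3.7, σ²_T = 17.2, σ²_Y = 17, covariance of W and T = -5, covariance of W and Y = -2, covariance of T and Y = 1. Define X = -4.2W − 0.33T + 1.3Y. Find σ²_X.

σ²_X = a²·σ²_W + b²·σ²_T + c²·σ²_Y + 2ab·covariance of W and T + 2ac·covariance of W and Y + 2bc·covariance of T and Y, with a = -4.2, b = -0.33, c = 1.3.
= 65.268 + 1.87308 + 28.73 + (-13.86) + 21.84 + (-0.858)
= 102.99308.

σ²_X = 102.99308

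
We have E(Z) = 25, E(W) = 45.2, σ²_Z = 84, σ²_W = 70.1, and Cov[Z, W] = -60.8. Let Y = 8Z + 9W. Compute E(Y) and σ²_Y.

E(Y) = 606.8, σ²_Y = 2298.9

E(Y) = 8·E(Z) + 9·E(W) = 8·25 + 9·45.2 = 606.8.
σ²_Y = a²·σ²_Z + b²·σ²_W + 2ab·Cov[Z, W] with a = 8, b = 9.
= 8²·84 + 9²·70.1 + 2·8·9·(-60.8)
= 5376 + 5678.1 + (-8755.2) = 2298.9.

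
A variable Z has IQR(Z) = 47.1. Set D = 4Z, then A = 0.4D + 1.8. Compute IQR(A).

IQR(D) = |4|·47.1 = 188.4.
IQR(A) = |0.4|·188.4 = 75.36.

IQR(A) = 75.36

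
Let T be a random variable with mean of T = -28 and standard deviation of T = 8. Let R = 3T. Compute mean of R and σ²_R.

mean of R = -84, σ²_R = 576

R = 3T is linear with a = 3, b = 0.
mean of R = a·mean of T + b = 3·(-28) = -84.
σ²_T = 8² = 64.
σ²_R = a²·σ²_T = 3²·64 = 576.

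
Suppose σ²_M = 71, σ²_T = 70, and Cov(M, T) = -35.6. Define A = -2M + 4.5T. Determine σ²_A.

σ²_A = a²·σ²_M + b²·σ²_T + 2ab·Cov(M, T) with a = -2, b = 4.5.
= (-2)²·71 + 4.5²·70 + 2·(-2)·4.5·(-35.6)
= 284 + 1417.5 + 640.8 = 2342.3.

σ²_A = 2342.3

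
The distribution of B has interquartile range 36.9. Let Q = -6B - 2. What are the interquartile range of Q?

Under Q = aB + b, IQR(Q) = |a|·IQR(B) = |-6|·36.9 = 221.4 (shifts cancel; spread scales by |a|).

IQR(Q) = 221.4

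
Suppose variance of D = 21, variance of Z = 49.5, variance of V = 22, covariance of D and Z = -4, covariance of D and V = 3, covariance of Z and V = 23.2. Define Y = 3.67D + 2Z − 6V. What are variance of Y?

variance of Y = 525.2069

variance of Y = a²·variance of D + b²·variance of Z + c²·variance of V + 2ab·covariance of D and Z + 2ac·covariance of D and V + 2bc·covariance of Z and V, with a = 3.67, b = 2, c = -6.
= 282.8469 + 198 + 792 + (-58.72) + (-132.12) + (-556.8)
= 525.2069.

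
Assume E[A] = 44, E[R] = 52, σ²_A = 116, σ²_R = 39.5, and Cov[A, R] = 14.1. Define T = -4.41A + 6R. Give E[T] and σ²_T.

E[T] = (-4.41)·E[A] + 6·E[R] = (-4.41)·44 + 6·52 = 117.96.
σ²_T = a²·σ²_A + b²·σ²_R + 2ab·Cov[A, R] with a = -4.41, b = 6.
= (-4.41)²·116 + 6²·39.5 + 2·(-4.41)·6·14.1
= 2255.9796 + 1422 + (-746.172) = 2931.8076.

E[T] = 117.96, σ²_T = 2931.8076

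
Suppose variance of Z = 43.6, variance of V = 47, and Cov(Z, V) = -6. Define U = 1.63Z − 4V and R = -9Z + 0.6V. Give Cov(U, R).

Cov(U, R) = -974.28

By bilinearity, Cov(U, R) = ac·variance of Z + bd·variance of V + (ad+bc)·Cov(Z, V), with a=1.63, b=-4, c=-9, d=0.6.
ac·variance of Z = 1.63·(-9)·43.6 = -639.612
bd·variance of V = (-4)·0.6·47 = -112.8
(ad+bc)·Cov(Z, V) = (36.978)·(-6) = -221.868
Cov(U, R) = -639.612 + (-112.8) + (-221.868) = -974.28.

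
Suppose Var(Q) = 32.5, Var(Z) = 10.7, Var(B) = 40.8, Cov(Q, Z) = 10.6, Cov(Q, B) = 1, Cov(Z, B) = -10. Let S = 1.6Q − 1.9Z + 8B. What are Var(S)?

Var(S) = 2998.179

Var(S) = a²·Var(Q) + b²·Var(Z) + c²·Var(B) + 2ab·Cov(Q, Z) + 2ac·Cov(Q, B) + 2bc·Cov(Z, B), with a = 1.6, b = -1.9, c = 8.
= 83.2 + 38.627 + 2611.2 + (-64.448) + 25.6 + 304
= 2998.179.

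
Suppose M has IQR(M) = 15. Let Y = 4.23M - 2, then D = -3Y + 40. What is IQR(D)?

IQR(Y) = |4.23|·15 = 63.45.
IQR(D) = |-3|·63.45 = 190.35.

IQR(D) = 190.35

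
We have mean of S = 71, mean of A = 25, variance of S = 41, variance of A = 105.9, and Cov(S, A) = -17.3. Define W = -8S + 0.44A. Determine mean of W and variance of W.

mean of W = -557, variance of W = 2766.29424

mean of W = (-8)·mean of S + 0.44·mean of A = (-8)·71 + 0.44·25 = -557.
variance of W = a²·variance of S + b²·variance of A + 2ab·Cov(S, A) with a = -8, b = 0.44.
= (-8)²·41 + 0.44²·105.9 + 2·(-8)·0.44·(-17.3)
= 2624 + 20.50224 + 121.792 = 2766.29424.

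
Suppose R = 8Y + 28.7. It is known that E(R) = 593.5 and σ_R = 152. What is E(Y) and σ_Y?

From R = 8Y + 28.7: E(R) = a·E(Y) + b, so E(Y) = (E(R) − b)/a = (593.5 − 28.7)/8 = 70.6.
σ_R = |a|·σ_Y, so σ_Y = 152/|8| = 19.

E(Y) = 70.6, σ_Y = 19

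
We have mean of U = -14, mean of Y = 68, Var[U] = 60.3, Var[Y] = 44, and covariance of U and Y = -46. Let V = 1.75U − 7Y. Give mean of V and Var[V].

mean of V = 1.75·mean of U + (-7)·mean of Y = 1.75·(-14) + (-7)·68 = -500.5.
Var[V] = a²·Var[U] + b²·Var[Y] + 2ab·covariance of U and Y with a = 1.75, b = -7.
= 1.75²·60.3 + (-7)²·44 + 2·1.75·(-7)·(-46)
= 184.66875 + 2156 + 1127 = 3467.66875.

mean of V = -500.5, Var[V] = 3467.66875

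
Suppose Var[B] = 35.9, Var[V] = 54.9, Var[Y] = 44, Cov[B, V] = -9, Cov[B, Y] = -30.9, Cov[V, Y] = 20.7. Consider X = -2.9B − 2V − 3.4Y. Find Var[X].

Var[X] = 597.931

Var[X] = a²·Var[B] + b²·Var[V] + c²·Var[Y] + 2ab·Cov[B, V] + 2ac·Cov[B, Y] + 2bc·Cov[V, Y], with a = -2.9, b = -2, c = -3.4.
= 301.919 + 219.6 + 508.64 + (-104.4) + (-609.348) + 281.52
= 597.931.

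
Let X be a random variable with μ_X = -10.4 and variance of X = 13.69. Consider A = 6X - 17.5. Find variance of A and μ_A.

A = 6X - 17.5 is linear with a = 6, b = -17.5.
variance of A = a²·variance of X = 6²·13.69 = 492.84 (the additive constant -17.5 does not affect variance).
μ_A = a·μ_X + b = 6·(-10.4) + (-17.5) = -79.9.

variance of A = 492.84, μ_A = -79.9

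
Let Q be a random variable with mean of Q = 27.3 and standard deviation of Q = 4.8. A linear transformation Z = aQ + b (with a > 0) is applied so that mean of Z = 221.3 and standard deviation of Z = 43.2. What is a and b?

standard deviation of Z = a·standard deviation of Q (a > 0), so a = 43.2/4.8 = 9.
mean of Z = a·mean of Q + b, so b = 221.3 − 9·27.3 = -24.4.

a = 9, b = -24.4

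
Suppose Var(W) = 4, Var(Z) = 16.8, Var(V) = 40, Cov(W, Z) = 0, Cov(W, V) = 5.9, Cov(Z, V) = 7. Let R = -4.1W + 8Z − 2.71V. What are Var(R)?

Var(R) = 1263.7938

Var(R) = a²·Var(W) + b²·Var(Z) + c²·Var(V) + 2ab·Cov(W, Z) + 2ac·Cov(W, V) + 2bc·Cov(Z, V), with a = -4.1, b = 8, c = -2.71.
= 67.24 + 1075.2 + 293.764 + 0 + 131.1098 + (-303.52)
= 1263.7938.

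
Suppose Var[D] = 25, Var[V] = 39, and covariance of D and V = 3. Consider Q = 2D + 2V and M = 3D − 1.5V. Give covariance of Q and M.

By bilinearity, covariance of Q and M = ac·Var[D] + bd·Var[V] + (ad+bc)·covariance of D and V, with a=2, b=2, c=3, d=-1.5.
ac·Var[D] = 2·3·25 = 150
bd·Var[V] = 2·(-1.5)·39 = -117
(ad+bc)·covariance of D and V = (3)·3 = 9
covariance of Q and M = 150 + (-117) + 9 = 42.

covariance of Q and M = 42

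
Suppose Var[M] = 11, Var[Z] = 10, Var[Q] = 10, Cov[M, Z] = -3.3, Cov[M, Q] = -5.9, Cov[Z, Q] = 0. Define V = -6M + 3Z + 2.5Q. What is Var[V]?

Var[V] = a²·Var[M] + b²·Var[Z] + c²·Var[Q] + 2ab·Cov[M, Z] + 2ac·Cov[M, Q] + 2bc·Cov[Z, Q], with a = -6, b = 3, c = 2.5.
= 396 + 90 + 62.5 + 118.8 + 177 + 0
= 844.3.

Var[V] = 844.3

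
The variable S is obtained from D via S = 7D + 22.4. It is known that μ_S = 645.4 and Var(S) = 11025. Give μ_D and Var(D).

μ_D = 89, Var(D) = 225

From S = 7D + 22.4: μ_S = a·μ_D + b, so μ_D = (μ_S − b)/a = (645.4 − 22.4)/7 = 89.
Var(S) = a²·Var(D), so Var(D) = 11025/7² = 225.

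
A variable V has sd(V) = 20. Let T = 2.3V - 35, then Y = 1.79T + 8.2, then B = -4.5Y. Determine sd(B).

sd(B) = 370.53

sd(T) = |2.3|·20 = 46.
sd(Y) = |1.79|·46 = 82.34.
sd(B) = |-4.5|·82.34 = 370.53.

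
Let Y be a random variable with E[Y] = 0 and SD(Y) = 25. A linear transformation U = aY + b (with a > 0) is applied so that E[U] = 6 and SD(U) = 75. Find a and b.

SD(U) = a·SD(Y) (a > 0), so a = 75/25 = 3.
E[U] = a·E[Y] + b, so b = 6 − 3·0 = 6.

a = 3, b = 6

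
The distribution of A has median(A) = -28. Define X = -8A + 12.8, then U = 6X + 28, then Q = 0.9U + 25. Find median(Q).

median(X) = (-8)·(-28) + 12.8 = 236.8.
median(U) = 6·236.8 + 28 = 1448.8.
median(Q) = 0.9·1448.8 + 25 = 1328.92.

median(Q) = 1328.92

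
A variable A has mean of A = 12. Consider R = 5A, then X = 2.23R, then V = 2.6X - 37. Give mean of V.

mean of V = 310.88

mean of R = 5·12 = 60.
mean of X = 2.23·60 = 133.8.
mean of V = 2.6·133.8 + (-37) = 310.88.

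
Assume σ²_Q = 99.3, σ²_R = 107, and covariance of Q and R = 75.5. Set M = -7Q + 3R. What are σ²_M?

σ²_M = a²·σ²_Q + b²·σ²_R + 2ab·covariance of Q and R with a = -7, b = 3.
= (-7)²·99.3 + 3²·107 + 2·(-7)·3·75.5
= 4865.7 + 963 + (-3171) = 2657.7.

σ²_M = 2657.7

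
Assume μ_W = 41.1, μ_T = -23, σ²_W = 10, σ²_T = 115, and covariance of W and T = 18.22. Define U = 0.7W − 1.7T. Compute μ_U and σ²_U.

μ_U = 67.87, σ²_U = 293.8864

μ_U = 0.7·μ_W + (-1.7)·μ_T = 0.7·41.1 + (-1.7)·(-23) = 67.87.
σ²_U = a²·σ²_W + b²·σ²_T + 2ab·covariance of W and T with a = 0.7, b = -1.7.
= 0.7²·10 + (-1.7)²·115 + 2·0.7·(-1.7)·18.22
= 4.9 + 332.35 + (-43.3636) = 293.8864.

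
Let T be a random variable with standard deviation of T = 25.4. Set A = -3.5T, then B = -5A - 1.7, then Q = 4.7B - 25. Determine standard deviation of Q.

standard deviation of Q = 2089.15

standard deviation of A = |-3.5|·25.4 = 88.9.
standard deviation of B = |-5|·88.9 = 444.5.
standard deviation of Q = |4.7|·444.5 = 2089.15.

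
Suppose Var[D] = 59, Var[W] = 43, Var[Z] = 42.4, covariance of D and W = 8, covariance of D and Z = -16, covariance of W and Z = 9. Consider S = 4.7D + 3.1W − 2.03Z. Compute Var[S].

Var[S] = 2316.42416

Var[S] = a²·Var[D] + b²·Var[W] + c²·Var[Z] + 2ab·covariance of D and W + 2ac·covariance of D and Z + 2bc·covariance of W and Z, with a = 4.7, b = 3.1, c = -2.03.
= 1303.31 + 413.23 + 174.72616 + 233.12 + 305.312 + (-113.274)
= 2316.42416.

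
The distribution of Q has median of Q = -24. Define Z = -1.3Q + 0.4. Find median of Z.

A linear map preserves order up to sign, so median of Z = a·median of Q + b = (-1.3)·(-24) + 0.4 = 31.6.

median of Z = 31.6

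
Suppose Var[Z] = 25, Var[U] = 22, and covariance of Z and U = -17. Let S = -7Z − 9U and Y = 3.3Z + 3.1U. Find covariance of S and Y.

By bilinearity, covariance of S and Y = ac·Var[Z] + bd·Var[U] + (ad+bc)·covariance of Z and U, with a=-7, b=-9, c=3.3, d=3.1.
ac·Var[Z] = (-7)·3.3·25 = -577.5
bd·Var[U] = (-9)·3.1·22 = -613.8
(ad+bc)·covariance of Z and U = (-51.4)·(-17) = 873.8
covariance of S and Y = -577.5 + (-613.8) + 873.8 = -317.5.

covariance of S and Y = -317.5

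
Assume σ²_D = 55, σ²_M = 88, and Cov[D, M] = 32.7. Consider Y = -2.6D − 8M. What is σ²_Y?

σ²_Y = a²·σ²_D + b²·σ²_M + 2ab·Cov[D, M] with a = -2.6, b = -8.
= (-2.6)²·55 + (-8)²·88 + 2·(-2.6)·(-8)·32.7
= 371.8 + 5632 + 1360.32 = 7364.12.

σ²_Y = 7364.12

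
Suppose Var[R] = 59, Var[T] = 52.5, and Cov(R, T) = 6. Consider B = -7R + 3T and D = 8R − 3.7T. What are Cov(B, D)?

By bilinearity, Cov(B, D) = ac·Var[R] + bd·Var[T] + (ad+bc)·Cov(R, T), with a=-7, b=3, c=8, d=-3.7.
ac·Var[R] = (-7)·8·59 = -3304
bd·Var[T] = 3·(-3.7)·52.5 = -582.75
(ad+bc)·Cov(R, T) = (49.9)·6 = 299.4
Cov(B, D) = -3304 + (-582.75) + 299.4 = -3587.35.

Cov(B, D) = -3587.35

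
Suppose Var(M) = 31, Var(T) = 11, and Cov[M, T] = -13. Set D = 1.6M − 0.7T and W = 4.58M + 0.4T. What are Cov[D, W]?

Cov[D, W] = 257.446

By bilinearity, Cov[D, W] = ac·Var(M) + bd·Var(T) + (ad+bc)·Cov[M, T], with a=1.6, b=-0.7, c=4.58, d=0.4.
ac·Var(M) = 1.6·4.58·31 = 227.168
bd·Var(T) = (-0.7)·0.4·11 = -3.08
(ad+bc)·Cov[M, T] = (-2.566)·(-13) = 33.358
Cov[D, W] = 227.168 + (-3.08) + 33.358 = 257.446.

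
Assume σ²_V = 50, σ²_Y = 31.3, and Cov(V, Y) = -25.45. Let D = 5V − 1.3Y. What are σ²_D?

σ²_D = a²·σ²_V + b²·σ²_Y + 2ab·Cov(V, Y) with a = 5, b = -1.3.
= 5²·50 + (-1.3)²·31.3 + 2·5·(-1.3)·(-25.45)
= 1250 + 52.897 + 330.85 = 1633.747.

σ²_D = 1633.747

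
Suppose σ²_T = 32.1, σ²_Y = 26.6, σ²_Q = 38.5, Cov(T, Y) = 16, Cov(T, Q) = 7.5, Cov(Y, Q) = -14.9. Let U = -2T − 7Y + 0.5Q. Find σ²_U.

σ²_U = a²·σ²_T + b²·σ²_Y + c²·σ²_Q + 2ab·Cov(T, Y) + 2ac·Cov(T, Q) + 2bc·Cov(Y, Q), with a = -2, b = -7, c = 0.5.
= 128.4 + 1303.4 + 9.625 + 448 + (-15) + 104.3
= 1978.725.

σ²_U = 1978.725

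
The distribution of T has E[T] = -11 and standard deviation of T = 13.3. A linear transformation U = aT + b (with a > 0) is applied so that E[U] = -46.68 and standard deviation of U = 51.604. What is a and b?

a = 3.88, b = -4

standard deviation of U = a·standard deviation of T (a > 0), so a = 51.604/13.3 = 3.88.
E[U] = a·E[T] + b, so b = -46.68 − 3.88·(-11) = -4.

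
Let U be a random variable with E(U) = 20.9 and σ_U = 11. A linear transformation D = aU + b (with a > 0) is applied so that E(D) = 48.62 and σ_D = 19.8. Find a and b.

a = 1.8, b = 11

σ_D = a·σ_U (a > 0), so a = 19.8/11 = 1.8.
E(D) = a·E(U) + b, so b = 48.62 − 1.8·20.9 = 11.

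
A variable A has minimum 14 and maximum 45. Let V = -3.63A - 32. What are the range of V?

Range of A = 45 − 14 = 31.
Range(V) = |a|·Range(A) = |-3.63|·31 = 112.53.

Range(V) = 112.53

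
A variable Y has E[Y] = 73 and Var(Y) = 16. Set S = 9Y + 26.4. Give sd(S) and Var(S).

sd(S) = 36, Var(S) = 1296

S = 9Y + 26.4 is linear with a = 9, b = 26.4.
sd(Y) = √16 = 4.
sd(S) = |a|·sd(Y) = |9|·4 = 36.
Var(S) = a²·Var(Y) = 9²·16 = 1296 (the additive constant 26.4 does not affect variance).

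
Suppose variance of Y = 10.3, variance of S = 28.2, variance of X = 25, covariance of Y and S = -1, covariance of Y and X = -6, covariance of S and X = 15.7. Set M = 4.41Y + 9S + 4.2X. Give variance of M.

variance of M = a²·variance of Y + b²·variance of S + c²·variance of X + 2ab·covariance of Y and S + 2ac·covariance of Y and X + 2bc·covariance of S and X, with a = 4.41, b = 9, c = 4.2.
= 200.31543 + 2284.2 + 441 + (-79.38) + (-222.264) + 1186.92
= 3810.79143.

variance of M = 3810.79143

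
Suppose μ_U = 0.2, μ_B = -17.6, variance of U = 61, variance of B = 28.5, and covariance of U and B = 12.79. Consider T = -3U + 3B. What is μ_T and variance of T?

μ_T = -53.4, variance of T = 575.28

μ_T = (-3)·μ_U + 3·μ_B = (-3)·0.2 + 3·(-17.6) = -53.4.
variance of T = a²·variance of U + b²·variance of B + 2ab·covariance of U and B with a = -3, b = 3.
= (-3)²·61 + 3²·28.5 + 2·(-3)·3·12.79
= 549 + 256.5 + (-230.22) = 575.28.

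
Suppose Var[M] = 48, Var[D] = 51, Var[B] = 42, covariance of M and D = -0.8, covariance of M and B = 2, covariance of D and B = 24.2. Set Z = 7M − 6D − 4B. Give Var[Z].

Var[Z] = a²·Var[M] + b²·Var[D] + c²·Var[B] + 2ab·covariance of M and D + 2ac·covariance of M and B + 2bc·covariance of D and B, with a = 7, b = -6, c = -4.
= 2352 + 1836 + 672 + 67.2 + (-112) + 1161.6
= 5976.8.

Var[Z] = 5976.8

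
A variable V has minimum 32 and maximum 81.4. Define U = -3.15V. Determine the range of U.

Range of V = 81.4 − 32 = 49.4.
Range(U) = |a|·Range(V) = |-3.15|·49.4 = 155.61.

Range(U) = 155.61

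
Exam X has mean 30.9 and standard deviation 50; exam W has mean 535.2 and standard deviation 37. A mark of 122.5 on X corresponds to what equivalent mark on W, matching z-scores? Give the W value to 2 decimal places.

W = 602.98

z = (122.5 − 30.9)/50 = 1.832.
W = 535.2 + z·37 = 535.2 + (122.5 − 30.9)·37/50 ≈ 602.98.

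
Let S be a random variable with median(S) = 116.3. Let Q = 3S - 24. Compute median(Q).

A linear map preserves order up to sign, so median(Q) = a·median(S) + b = 3·116.3 + (-24) = 324.9.

median(Q) = 324.9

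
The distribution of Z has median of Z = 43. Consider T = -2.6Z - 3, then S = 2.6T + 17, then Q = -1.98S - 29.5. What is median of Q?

median of T = (-2.6)·43 + (-3) = -114.8.
median of S = 2.6·(-114.8) + 17 = -281.48.
median of Q = (-1.98)·(-281.48) + (-29.5) = 527.8304.

median of Q = 527.8304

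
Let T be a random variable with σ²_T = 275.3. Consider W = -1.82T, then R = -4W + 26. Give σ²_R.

σ²_W = (-1.82)²·275.3 = 911.90372.
σ²_R = (-4)²·911.90372 = 14590.45952.

σ²_R = 14590.45952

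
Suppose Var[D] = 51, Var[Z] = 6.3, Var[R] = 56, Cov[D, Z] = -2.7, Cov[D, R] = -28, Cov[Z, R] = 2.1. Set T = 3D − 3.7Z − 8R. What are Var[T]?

Var[T] = a²·Var[D] + b²·Var[Z] + c²·Var[R] + 2ab·Cov[D, Z] + 2ac·Cov[D, R] + 2bc·Cov[Z, R], with a = 3, b = -3.7, c = -8.
= 459 + 86.247 + 3584 + 59.94 + 1344 + 124.32
= 5657.507.

Var[T] = 5657.507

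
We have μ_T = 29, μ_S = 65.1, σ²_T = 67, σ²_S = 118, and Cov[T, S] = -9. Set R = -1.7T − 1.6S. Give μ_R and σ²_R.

μ_R = -153.46, σ²_R = 446.75

μ_R = (-1.7)·μ_T + (-1.6)·μ_S = (-1.7)·29 + (-1.6)·65.1 = -153.46.
σ²_R = a²·σ²_T + b²·σ²_S + 2ab·Cov[T, S] with a = -1.7, b = -1.6.
= (-1.7)²·67 + (-1.6)²·118 + 2·(-1.7)·(-1.6)·(-9)
= 193.63 + 302.08 + (-48.96) = 446.75.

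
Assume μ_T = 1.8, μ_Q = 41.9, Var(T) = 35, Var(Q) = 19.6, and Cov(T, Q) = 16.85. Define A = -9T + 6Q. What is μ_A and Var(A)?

μ_A = 235.2, Var(A) = 1720.8

μ_A = (-9)·μ_T + 6·μ_Q = (-9)·1.8 + 6·41.9 = 235.2.
Var(A) = a²·Var(T) + b²·Var(Q) + 2ab·Cov(T, Q) with a = -9, b = 6.
= (-9)²·35 + 6²·19.6 + 2·(-9)·6·16.85
= 2835 + 705.6 + (-1819.8) = 1720.8.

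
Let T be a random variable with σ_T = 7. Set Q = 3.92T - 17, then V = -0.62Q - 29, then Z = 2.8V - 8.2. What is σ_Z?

σ_Q = |3.92|·7 = 27.44.
σ_V = |-0.62|·27.44 = 17.0128.
σ_Z = |2.8|·17.0128 = 47.63584.

σ_Z = 47.63584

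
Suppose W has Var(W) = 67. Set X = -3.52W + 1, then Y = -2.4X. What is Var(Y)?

Var(Y) = 4781.703168

Var(X) = (-3.52)²·67 = 830.1568.
Var(Y) = (-2.4)²·830.1568 = 4781.703168.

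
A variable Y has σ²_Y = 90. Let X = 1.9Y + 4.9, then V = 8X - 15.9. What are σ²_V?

σ²_X = 1.9²·90 = 324.9.
σ²_V = 8²·324.9 = 20793.6.

σ²_V = 20793.6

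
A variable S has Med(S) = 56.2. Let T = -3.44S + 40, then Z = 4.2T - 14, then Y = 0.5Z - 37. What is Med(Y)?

Med(T) = (-3.44)·56.2 + 40 = -153.328.
Med(Z) = 4.2·(-153.328) + (-14) = -657.9776.
Med(Y) = 0.5·(-657.9776) + (-37) = -365.9888.

Med(Y) = -365.9888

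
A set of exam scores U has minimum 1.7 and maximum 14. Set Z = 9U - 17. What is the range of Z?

Range(Z) = 110.7

Range of U = 14 − 1.7 = 12.3.
Range(Z) = |a|·Range(U) = |9|·12.3 = 110.7.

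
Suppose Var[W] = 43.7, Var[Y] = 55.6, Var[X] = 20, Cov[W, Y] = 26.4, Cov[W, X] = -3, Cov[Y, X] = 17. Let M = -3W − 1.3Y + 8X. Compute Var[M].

Var[M] = a²·Var[W] + b²·Var[Y] + c²·Var[X] + 2ab·Cov[W, Y] + 2ac·Cov[W, X] + 2bc·Cov[Y, X], with a = -3, b = -1.3, c = 8.
= 393.3 + 93.964 + 1280 + 205.92 + 144 + (-353.6)
= 1763.584.

Var[M] = 1763.584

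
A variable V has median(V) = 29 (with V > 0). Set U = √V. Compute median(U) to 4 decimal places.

median(U) = 5.3852

√V is monotone on this domain, so median(U) = √(29) ≈ 5.3852.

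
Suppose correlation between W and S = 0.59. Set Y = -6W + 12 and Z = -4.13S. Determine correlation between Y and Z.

correlation between Y and Z = 0.59

Linear rescalings preserve correlation up to sign; here the slopes -6 and -4.13 have the same sign, so correlation between Y and Z = correlation between W and S = 0.59.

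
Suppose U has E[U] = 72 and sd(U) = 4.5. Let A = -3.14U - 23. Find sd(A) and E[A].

A = -3.14U - 23 is linear with a = -3.14, b = -23.
sd(A) = |a|·sd(U) = |-3.14|·4.5 = 14.13.
E[A] = a·E[U] + b = (-3.14)·72 + (-23) = -249.08.

sd(A) = 14.13, E[A] = -249.08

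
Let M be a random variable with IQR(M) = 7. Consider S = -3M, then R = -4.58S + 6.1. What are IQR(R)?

IQR(S) = |-3|·7 = 21.
IQR(R) = |-4.58|·21 = 96.18.

IQR(R) = 96.18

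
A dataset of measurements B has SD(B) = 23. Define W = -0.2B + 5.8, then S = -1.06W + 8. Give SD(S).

SD(W) = |-0.2|·23 = 4.6.
SD(S) = |-1.06|·4.6 = 4.876.

SD(S) = 4.876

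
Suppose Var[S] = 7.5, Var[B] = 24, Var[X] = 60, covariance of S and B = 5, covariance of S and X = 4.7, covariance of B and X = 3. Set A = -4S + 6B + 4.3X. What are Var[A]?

Var[A] = 1846.52

Var[A] = a²·Var[S] + b²·Var[B] + c²·Var[X] + 2ab·covariance of S and B + 2ac·covariance of S and X + 2bc·covariance of B and X, with a = -4, b = 6, c = 4.3.
= 120 + 864 + 1109.4 + (-240) + (-161.68) + 154.8
= 1846.52.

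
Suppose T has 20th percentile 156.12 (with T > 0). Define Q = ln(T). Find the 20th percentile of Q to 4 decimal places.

ln(T) is increasing, so P_{20}(Q) = g(P_{20}(T)) ≈ 5.0506.

20th percentile of Q = 5.0506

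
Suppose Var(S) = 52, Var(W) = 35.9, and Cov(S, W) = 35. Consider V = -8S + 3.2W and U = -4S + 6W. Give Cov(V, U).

By bilinearity, Cov(V, U) = ac·Var(S) + bd·Var(W) + (ad+bc)·Cov(S, W), with a=-8, b=3.2, c=-4, d=6.
ac·Var(S) = (-8)·(-4)·52 = 1664
bd·Var(W) = 3.2·6·35.9 = 689.28
(ad+bc)·Cov(S, W) = (-60.8)·35 = -2128
Cov(V, U) = 1664 + 689.28 + (-2128) = 225.28.

Cov(V, U) = 225.28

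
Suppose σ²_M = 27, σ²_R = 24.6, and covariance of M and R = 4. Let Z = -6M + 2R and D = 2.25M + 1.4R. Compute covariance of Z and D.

By bilinearity, covariance of Z and D = ac·σ²_M + bd·σ²_R + (ad+bc)·covariance of M and R, with a=-6, b=2, c=2.25, d=1.4.
ac·σ²_M = (-6)·2.25·27 = -364.5
bd·σ²_R = 2·1.4·24.6 = 68.88
(ad+bc)·covariance of M and R = (-3.9)·4 = -15.6
covariance of Z and D = -364.5 + 68.88 + (-15.6) = -311.22.

covariance of Z and D = -311.22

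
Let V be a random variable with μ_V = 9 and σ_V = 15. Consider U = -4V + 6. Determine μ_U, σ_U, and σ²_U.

U = -4V + 6 is linear with a = -4, b = 6.
μ_U = a·μ_V + b = (-4)·9 + 6 = -30.
σ_U = |a|·σ_V = |-4|·15 = 60.
σ²_V = 15² = 225.
σ²_U = a²·σ²_V = (-4)²·225 = 3600 (the additive constant 6 does not affect variance).

μ_U = -30, σ_U = 60, σ²_U = 3600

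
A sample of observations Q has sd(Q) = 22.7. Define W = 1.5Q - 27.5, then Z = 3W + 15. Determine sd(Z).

sd(W) = |1.5|·22.7 = 34.05.
sd(Z) = |3|·34.05 = 102.15.

sd(Z) = 102.15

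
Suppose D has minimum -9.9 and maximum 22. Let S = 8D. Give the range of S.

Range(S) = 255.2

Range of D = 22 − (-9.9) = 31.9.
Range(S) = |a|·Range(D) = |8|·31.9 = 255.2.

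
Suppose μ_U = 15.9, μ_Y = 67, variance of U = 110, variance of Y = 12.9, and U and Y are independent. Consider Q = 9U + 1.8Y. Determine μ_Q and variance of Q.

μ_Q = 263.7, variance of Q = 8951.796

μ_Q = 9·μ_U + 1.8·μ_Y = 9·15.9 + 1.8·67 = 263.7.
variance of Q = a²·variance of U + b²·variance of Y + 2ab·covariance of U and Y with a = 9, b = 1.8.
Independence gives covariance of U and Y = 0.
= 9²·110 + 1.8²·12.9 + 2·9·1.8·0
= 8910 + 41.796 + 0 = 8951.796.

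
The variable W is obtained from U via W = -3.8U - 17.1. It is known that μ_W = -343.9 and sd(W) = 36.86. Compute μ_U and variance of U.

From W = -3.8U - 17.1: μ_W = a·μ_U + b, so μ_U = (μ_W − b)/a = (-343.9 − (-17.1))/(-3.8) = 86.
variance of W = 36.86² = 1358.6596.
variance of W = a²·variance of U, so variance of U = 1358.6596/(-3.8)² = 94.09.

μ_U = 86, variance of U = 94.09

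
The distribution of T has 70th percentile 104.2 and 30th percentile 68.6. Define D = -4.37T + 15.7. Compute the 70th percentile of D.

Since a = -4.37 < 0 the transformation is decreasing, reversing order: the 70th percentile of D corresponds to the 30th percentile of T.
So P_{70}(D) = a·P_{30}(T) + b = (-4.37)·68.6 + 15.7 = -284.082.

70th percentile of D = -284.082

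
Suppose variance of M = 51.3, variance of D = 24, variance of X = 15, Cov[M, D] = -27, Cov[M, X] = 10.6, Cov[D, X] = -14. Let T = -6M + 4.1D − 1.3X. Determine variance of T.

variance of T = a²·variance of M + b²·variance of D + c²·variance of X + 2ab·Cov[M, D] + 2ac·Cov[M, X] + 2bc·Cov[D, X], with a = -6, b = 4.1, c = -1.3.
= 1846.8 + 403.44 + 25.35 + 1328.4 + 165.36 + 149.24
= 3918.59.

variance of T = 3918.59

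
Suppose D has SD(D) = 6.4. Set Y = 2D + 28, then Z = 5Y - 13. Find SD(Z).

SD(Z) = 64

SD(Y) = |2|·6.4 = 12.8.
SD(Z) = |5|·12.8 = 64.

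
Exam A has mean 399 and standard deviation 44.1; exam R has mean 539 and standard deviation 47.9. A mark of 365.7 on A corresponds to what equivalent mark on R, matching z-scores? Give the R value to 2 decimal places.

R = 502.83

z = (365.7 − 399)/44.1 ≈ -0.7551.
R = 539 + z·47.9 = 539 + (365.7 − 399)·47.9/44.1 ≈ 502.83.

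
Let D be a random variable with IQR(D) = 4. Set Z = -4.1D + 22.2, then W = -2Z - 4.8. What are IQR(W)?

IQR(Z) = |-4.1|·4 = 16.4.
IQR(W) = |-2|·16.4 = 32.8.

IQR(W) = 32.8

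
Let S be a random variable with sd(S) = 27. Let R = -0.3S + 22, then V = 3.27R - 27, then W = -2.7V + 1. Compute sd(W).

sd(W) = 71.5149

sd(R) = |-0.3|·27 = 8.1.
sd(V) = |3.27|·8.1 = 26.487.
sd(W) = |-2.7|·26.487 = 71.5149.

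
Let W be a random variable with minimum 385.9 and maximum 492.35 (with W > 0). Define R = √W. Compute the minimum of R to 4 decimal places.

√W is increasing on this domain, so min(R) comes from min(W) = 385.9: min(R) = √(385.9) ≈ 19.6443.

min(R) = 19.6443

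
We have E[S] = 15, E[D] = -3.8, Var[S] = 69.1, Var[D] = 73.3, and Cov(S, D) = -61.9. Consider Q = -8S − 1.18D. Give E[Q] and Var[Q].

E[Q] = (-8)·E[S] + (-1.18)·E[D] = (-8)·15 + (-1.18)·(-3.8) = -115.516.
Var[Q] = a²·Var[S] + b²·Var[D] + 2ab·Cov(S, D) with a = -8, b = -1.18.
= (-8)²·69.1 + (-1.18)²·73.3 + 2·(-8)·(-1.18)·(-61.9)
= 4422.4 + 102.06292 + (-1168.672) = 3355.79092.

E[Q] = -115.516, Var[Q] = 3355.79092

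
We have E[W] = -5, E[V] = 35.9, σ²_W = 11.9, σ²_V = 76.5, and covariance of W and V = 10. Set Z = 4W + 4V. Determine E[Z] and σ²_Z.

E[Z] = 123.6, σ²_Z = 1734.4

E[Z] = 4·E[W] + 4·E[V] = 4·(-5) + 4·35.9 = 123.6.
σ²_Z = a²·σ²_W + b²·σ²_V + 2ab·covariance of W and V with a = 4, b = 4.
= 4²·11.9 + 4²·76.5 + 2·4·4·10
= 190.4 + 1224 + 320 = 1734.4.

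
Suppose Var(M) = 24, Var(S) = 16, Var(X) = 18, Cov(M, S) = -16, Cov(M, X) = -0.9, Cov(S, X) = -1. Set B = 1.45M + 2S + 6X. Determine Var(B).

Var(B) = 630

Var(B) = a²·Var(M) + b²·Var(S) + c²·Var(X) + 2ab·Cov(M, S) + 2ac·Cov(M, X) + 2bc·Cov(S, X), with a = 1.45, b = 2, c = 6.
= 50.46 + 64 + 648 + (-92.8) + (-15.66) + (-24)
= 630.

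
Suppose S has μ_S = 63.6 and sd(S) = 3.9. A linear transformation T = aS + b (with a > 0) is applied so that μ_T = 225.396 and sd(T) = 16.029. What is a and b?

a = 4.11, b = -36

sd(T) = a·sd(S) (a > 0), so a = 16.029/3.9 = 4.11.
μ_T = a·μ_S + b, so b = 225.396 − 4.11·63.6 = -36.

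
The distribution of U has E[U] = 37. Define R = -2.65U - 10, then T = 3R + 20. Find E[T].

E[T] = -304.15

E[R] = (-2.65)·37 + (-10) = -108.05.
E[T] = 3·(-108.05) + 20 = -304.15.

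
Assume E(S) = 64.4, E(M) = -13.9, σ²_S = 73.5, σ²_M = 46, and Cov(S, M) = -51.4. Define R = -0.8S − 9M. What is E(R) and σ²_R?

E(R) = (-0.8)·E(S) + (-9)·E(M) = (-0.8)·64.4 + (-9)·(-13.9) = 73.58.
σ²_R = a²·σ²_S + b²·σ²_M + 2ab·Cov(S, M) with a = -0.8, b = -9.
= (-0.8)²·73.5 + (-9)²·46 + 2·(-0.8)·(-9)·(-51.4)
= 47.04 + 3726 + (-740.16) = 3032.88.

E(R) = 73.58, σ²_R = 3032.88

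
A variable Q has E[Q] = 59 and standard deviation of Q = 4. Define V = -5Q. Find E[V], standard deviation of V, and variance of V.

E[V] = -295, standard deviation of V = 20, variance of V = 400

V = -5Q is linear with a = -5, b = 0.
E[V] = a·E[Q] + b = (-5)·59 = -295.
standard deviation of V = |a|·standard deviation of Q = |-5|·4 = 20.
variance of Q = 4² = 16.
variance of V = a²·variance of Q = (-5)²·16 = 400.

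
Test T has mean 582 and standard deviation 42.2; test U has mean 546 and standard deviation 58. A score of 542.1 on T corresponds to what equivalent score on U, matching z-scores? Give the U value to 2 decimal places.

z = (542.1 − 582)/42.2 ≈ -0.9455.
U = 546 + z·58 = 546 + (542.1 − 582)·58/42.2 ≈ 491.16.

U = 491.16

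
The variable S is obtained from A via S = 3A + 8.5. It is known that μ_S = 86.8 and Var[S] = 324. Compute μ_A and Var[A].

μ_A = 26.1, Var[A] = 36

From S = 3A + 8.5: μ_S = a·μ_A + b, so μ_A = (μ_S − b)/a = (86.8 − 8.5)/3 = 26.1.
Var[S] = a²·Var[A], so Var[A] = 324/3² = 36.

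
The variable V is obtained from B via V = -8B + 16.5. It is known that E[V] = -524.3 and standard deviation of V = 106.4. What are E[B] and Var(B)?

From V = -8B + 16.5: E[V] = a·E[B] + b, so E[B] = (E[V] − b)/a = (-524.3 − 16.5)/(-8) = 67.6.
Var(V) = 106.4² = 11320.96.
Var(V) = a²·Var(B), so Var(B) = 11320.96/(-8)² = 176.89.

E[B] = 67.6, Var(B) = 176.89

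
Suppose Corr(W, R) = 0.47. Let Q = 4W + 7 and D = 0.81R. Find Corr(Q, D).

Corr(Q, D) = 0.47

Linear rescalings preserve correlation up to sign; here the slopes 4 and 0.81 have the same sign, so Corr(Q, D) = Corr(W, R) = 0.47.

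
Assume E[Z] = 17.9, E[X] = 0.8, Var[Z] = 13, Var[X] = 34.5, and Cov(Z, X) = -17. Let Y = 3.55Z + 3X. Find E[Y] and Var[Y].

E[Y] = 65.945, Var[Y] = 112.2325

E[Y] = 3.55·E[Z] + 3·E[X] = 3.55·17.9 + 3·0.8 = 65.945.
Var[Y] = a²·Var[Z] + b²·Var[X] + 2ab·Cov(Z, X) with a = 3.55, b = 3.
= 3.55²·13 + 3²·34.5 + 2·3.55·3·(-17)
= 163.8325 + 310.5 + (-362.1) = 112.2325.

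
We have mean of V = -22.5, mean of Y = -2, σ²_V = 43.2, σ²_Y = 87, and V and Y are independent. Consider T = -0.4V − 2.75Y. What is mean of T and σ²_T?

mean of T = (-0.4)·mean of V + (-2.75)·mean of Y = (-0.4)·(-22.5) + (-2.75)·(-2) = 14.5.
σ²_T = a²·σ²_V + b²·σ²_Y + 2ab·Cov[V, Y] with a = -0.4, b = -2.75.
Independence gives Cov[V, Y] = 0.
= (-0.4)²·43.2 + (-2.75)²·87 + 2·(-0.4)·(-2.75)·0
= 6.912 + 657.9375 + 0 = 664.8495.

mean of T = 14.5, σ²_T = 664.8495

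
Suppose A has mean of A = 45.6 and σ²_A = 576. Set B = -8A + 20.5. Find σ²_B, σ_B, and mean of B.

σ²_B = 36864, σ_B = 192, mean of B = -344.3

B = -8A + 20.5 is linear with a = -8, b = 20.5.
σ²_B = a²·σ²_A = (-8)²·576 = 36864 (the additive constant 20.5 does not affect variance).
σ_A = √576 = 24.
σ_B = |a|·σ_A = |-8|·24 = 192.
mean of B = a·mean of A + b = (-8)·45.6 + 20.5 = -344.3.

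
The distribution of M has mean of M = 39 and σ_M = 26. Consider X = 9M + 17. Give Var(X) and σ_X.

X = 9M + 17 is linear with a = 9, b = 17.
Var(M) = 26² = 676.
Var(X) = a²·Var(M) = 9²·676 = 54756 (the additive constant 17 does not affect variance).
σ_X = |a|·σ_M = |9|·26 = 234.

Var(X) = 54756, σ_X = 234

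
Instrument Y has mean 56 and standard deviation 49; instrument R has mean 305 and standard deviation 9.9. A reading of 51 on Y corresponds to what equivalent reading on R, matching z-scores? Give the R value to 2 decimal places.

z = (51 − 56)/49 ≈ -0.102.
R = 305 + z·9.9 = 305 + (51 − 56)·9.9/49 ≈ 303.99.

R = 303.99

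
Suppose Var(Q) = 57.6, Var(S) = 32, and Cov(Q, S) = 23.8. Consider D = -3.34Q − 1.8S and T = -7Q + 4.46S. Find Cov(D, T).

Cov(D, T) = 1035.13768

By bilinearity, Cov(D, T) = ac·Var(Q) + bd·Var(S) + (ad+bc)·Cov(Q, S), with a=-3.34, b=-1.8, c=-7, d=4.46.
ac·Var(Q) = (-3.34)·(-7)·57.6 = 1346.688
bd·Var(S) = (-1.8)·4.46·32 = -256.896
(ad+bc)·Cov(Q, S) = (-2.2964)·23.8 = -54.65432
Cov(D, T) = 1346.688 + (-256.896) + (-54.65432) = 1035.13768.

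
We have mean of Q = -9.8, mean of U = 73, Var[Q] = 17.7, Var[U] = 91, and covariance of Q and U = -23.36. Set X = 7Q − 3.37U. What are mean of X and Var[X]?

mean of X = -314.61, Var[X] = 3002.9027

mean of X = 7·mean of Q + (-3.37)·mean of U = 7·(-9.8) + (-3.37)·73 = -314.61.
Var[X] = a²·Var[Q] + b²·Var[U] + 2ab·covariance of Q and U with a = 7, b = -3.37.
= 7²·17.7 + (-3.37)²·91 + 2·7·(-3.37)·(-23.36)
= 867.3 + 1033.4779 + 1102.1248 = 3002.9027.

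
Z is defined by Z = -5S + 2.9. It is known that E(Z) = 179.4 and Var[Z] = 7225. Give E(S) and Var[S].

From Z = -5S + 2.9: E(Z) = a·E(S) + b, so E(S) = (E(Z) − b)/a = (179.4 − 2.9)/(-5) = -35.3.
Var[Z] = a²·Var[S], so Var[S] = 7225/(-5)² = 289.

E(S) = -35.3, Var[S] = 289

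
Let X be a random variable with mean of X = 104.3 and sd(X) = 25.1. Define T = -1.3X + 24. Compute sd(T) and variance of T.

sd(T) = 32.63, variance of T = 1064.7169

T = -1.3X + 24 is linear with a = -1.3, b = 24.
sd(T) = |a|·sd(X) = |-1.3|·25.1 = 32.63.
variance of X = 25.1² = 630.01.
variance of T = a²·variance of X = (-1.3)²·630.01 = 1064.7169 (the additive constant 24 does not affect variance).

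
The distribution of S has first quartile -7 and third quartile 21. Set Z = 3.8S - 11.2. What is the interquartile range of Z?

IQR(Z) = 106.4

IQR of S = Q3 − Q1 = 21 − (-7) = 28.
Under Z = aS + b, IQR(Z) = |a|·IQR(S) = |3.8|·28 = 106.4 (shifts cancel; spread scales by |a|).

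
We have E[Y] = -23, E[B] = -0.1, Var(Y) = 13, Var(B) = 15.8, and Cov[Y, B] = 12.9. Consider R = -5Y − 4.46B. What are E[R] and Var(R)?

E[R] = 115.446, Var(R) = 1214.62728

E[R] = (-5)·E[Y] + (-4.46)·E[B] = (-5)·(-23) + (-4.46)·(-0.1) = 115.446.
Var(R) = a²·Var(Y) + b²·Var(B) + 2ab·Cov[Y, B] with a = -5, b = -4.46.
= (-5)²·13 + (-4.46)²·15.8 + 2·(-5)·(-4.46)·12.9
= 325 + 314.28728 + 575.34 = 1214.62728.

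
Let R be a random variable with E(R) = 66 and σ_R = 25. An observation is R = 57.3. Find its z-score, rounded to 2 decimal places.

z = (R − E(R)) / σ_R = (57.3 − 66) / 25 ≈ -0.35.

z = -0.35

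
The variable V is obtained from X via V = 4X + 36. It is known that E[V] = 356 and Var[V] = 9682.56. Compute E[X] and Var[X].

E[X] = 80, Var[X] = 605.16

From V = 4X + 36: E[V] = a·E[X] + b, so E[X] = (E[V] − b)/a = (356 − 36)/4 = 80.
Var[V] = a²·Var[X], so Var[X] = 9682.56/4² = 605.16.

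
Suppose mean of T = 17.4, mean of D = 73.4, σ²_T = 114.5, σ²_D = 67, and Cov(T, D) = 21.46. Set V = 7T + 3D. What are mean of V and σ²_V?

mean of V = 342, σ²_V = 7114.82

mean of V = 7·mean of T + 3·mean of D = 7·17.4 + 3·73.4 = 342.
σ²_V = a²·σ²_T + b²·σ²_D + 2ab·Cov(T, D) with a = 7, b = 3.
= 7²·114.5 + 3²·67 + 2·7·3·21.46
= 5610.5 + 603 + 901.32 = 7114.82.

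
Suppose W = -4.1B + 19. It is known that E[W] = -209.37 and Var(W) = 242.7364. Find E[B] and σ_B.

From W = -4.1B + 19: E[W] = a·E[B] + b, so E[B] = (E[W] − b)/a = (-209.37 − 19)/(-4.1) = 55.7.
σ_W = √242.7364 = 15.58.
σ_W = |a|·σ_B, so σ_B = 15.58/|-4.1| = 3.8.

E[B] = 55.7, σ_B = 3.8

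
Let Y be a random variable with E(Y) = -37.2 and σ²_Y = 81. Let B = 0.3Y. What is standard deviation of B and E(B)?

standard deviation of B = 2.7, E(B) = -11.16

B = 0.3Y is linear with a = 0.3, b = 0.
standard deviation of Y = √81 = 9.
standard deviation of B = |a|·standard deviation of Y = |0.3|·9 = 2.7.
E(B) = a·E(Y) + b = 0.3·(-37.2) = -11.16.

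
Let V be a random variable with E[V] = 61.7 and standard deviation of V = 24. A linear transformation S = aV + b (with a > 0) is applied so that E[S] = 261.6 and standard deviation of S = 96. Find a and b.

a = 4, b = 14.8

standard deviation of S = a·standard deviation of V (a > 0), so a = 96/24 = 4.
E[S] = a·E[V] + b, so b = 261.6 − 4·61.7 = 14.8.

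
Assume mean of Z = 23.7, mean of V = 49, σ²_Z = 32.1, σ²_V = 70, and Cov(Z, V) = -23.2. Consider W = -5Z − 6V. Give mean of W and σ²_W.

mean of W = -412.5, σ²_W = 1930.5

mean of W = (-5)·mean of Z + (-6)·mean of V = (-5)·23.7 + (-6)·49 = -412.5.
σ²_W = a²·σ²_Z + b²·σ²_V + 2ab·Cov(Z, V) with a = -5, b = -6.
= (-5)²·32.1 + (-6)²·70 + 2·(-5)·(-6)·(-23.2)
= 802.5 + 2520 + (-1392) = 1930.5.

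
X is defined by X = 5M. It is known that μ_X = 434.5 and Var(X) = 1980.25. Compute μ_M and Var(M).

From X = 5M: μ_X = a·μ_M + b, so μ_M = (μ_X − b)/a = (434.5 − 0)/5 = 86.9.
Var(X) = a²·Var(M), so Var(M) = 1980.25/5² = 79.21.

μ_M = 86.9, Var(M) = 79.21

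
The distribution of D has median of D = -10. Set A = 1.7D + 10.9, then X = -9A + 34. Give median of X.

median of X = 88.9

median of A = 1.7·(-10) + 10.9 = -6.1.
median of X = (-9)·(-6.1) + 34 = 88.9.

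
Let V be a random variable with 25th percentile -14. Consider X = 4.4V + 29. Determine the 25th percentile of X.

Since a = 4.4 > 0 the transformation is increasing, so the 25th percentile of X = a·(P_{25} of V) + b = 4.4·(-14) + 29 = -32.6.

25th percentile of X = -32.6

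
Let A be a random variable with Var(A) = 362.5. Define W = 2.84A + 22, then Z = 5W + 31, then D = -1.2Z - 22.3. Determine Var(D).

Var(W) = 2.84²·362.5 = 2923.78.
Var(Z) = 5²·2923.78 = 73094.5.
Var(D) = (-1.2)²·73094.5 = 105256.08.

Var(D) = 105256.08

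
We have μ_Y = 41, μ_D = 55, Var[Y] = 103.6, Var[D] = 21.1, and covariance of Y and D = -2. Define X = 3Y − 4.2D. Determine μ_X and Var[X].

μ_X = 3·μ_Y + (-4.2)·μ_D = 3·41 + (-4.2)·55 = -108.
Var[X] = a²·Var[Y] + b²·Var[D] + 2ab·covariance of Y and D with a = 3, b = -4.2.
= 3²·103.6 + (-4.2)²·21.1 + 2·3·(-4.2)·(-2)
= 932.4 + 372.204 + 50.4 = 1355.004.

μ_X = -108, Var[X] = 1355.004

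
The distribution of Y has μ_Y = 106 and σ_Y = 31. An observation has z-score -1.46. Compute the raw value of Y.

Y = 60.74

Y = μ_Y + z·σ_Y = 106 + (-1.46)·31 = 60.74.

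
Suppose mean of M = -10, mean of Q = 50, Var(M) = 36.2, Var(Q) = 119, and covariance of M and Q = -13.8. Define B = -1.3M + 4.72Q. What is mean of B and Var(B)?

mean of B = (-1.3)·mean of M + 4.72·mean of Q = (-1.3)·(-10) + 4.72·50 = 249.
Var(B) = a²·Var(M) + b²·Var(Q) + 2ab·covariance of M and Q with a = -1.3, b = 4.72.
= (-1.3)²·36.2 + 4.72²·119 + 2·(-1.3)·4.72·(-13.8)
= 61.178 + 2651.1296 + 169.3536 = 2881.6612.

mean of B = 249, Var(B) = 2881.6612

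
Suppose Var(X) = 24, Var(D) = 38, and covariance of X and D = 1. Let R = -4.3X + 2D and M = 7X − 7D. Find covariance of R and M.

By bilinearity, covariance of R and M = ac·Var(X) + bd·Var(D) + (ad+bc)·covariance of X and D, with a=-4.3, b=2, c=7, d=-7.
ac·Var(X) = (-4.3)·7·24 = -722.4
bd·Var(D) = 2·(-7)·38 = -532
(ad+bc)·covariance of X and D = (44.1)·1 = 44.1
covariance of R and M = -722.4 + (-532) + 44.1 = -1210.3.

covariance of R and M = -1210.3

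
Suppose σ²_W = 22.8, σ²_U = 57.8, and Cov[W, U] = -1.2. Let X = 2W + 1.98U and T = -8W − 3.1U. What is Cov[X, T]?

Cov[X, T] = -693.1284

By bilinearity, Cov[X, T] = ac·σ²_W + bd·σ²_U + (ad+bc)·Cov[W, U], with a=2, b=1.98, c=-8, d=-3.1.
ac·σ²_W = 2·(-8)·22.8 = -364.8
bd·σ²_U = 1.98·(-3.1)·57.8 = -354.7764
(ad+bc)·Cov[W, U] = (-22.04)·(-1.2) = 26.448
Cov[X, T] = -364.8 + (-354.7764) + 26.448 = -693.1284.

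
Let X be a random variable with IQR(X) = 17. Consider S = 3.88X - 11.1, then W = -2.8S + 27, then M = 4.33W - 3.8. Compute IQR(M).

IQR(S) = |3.88|·17 = 65.96.
IQR(W) = |-2.8|·65.96 = 184.688.
IQR(M) = |4.33|·184.688 = 799.69904.

IQR(M) = 799.69904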